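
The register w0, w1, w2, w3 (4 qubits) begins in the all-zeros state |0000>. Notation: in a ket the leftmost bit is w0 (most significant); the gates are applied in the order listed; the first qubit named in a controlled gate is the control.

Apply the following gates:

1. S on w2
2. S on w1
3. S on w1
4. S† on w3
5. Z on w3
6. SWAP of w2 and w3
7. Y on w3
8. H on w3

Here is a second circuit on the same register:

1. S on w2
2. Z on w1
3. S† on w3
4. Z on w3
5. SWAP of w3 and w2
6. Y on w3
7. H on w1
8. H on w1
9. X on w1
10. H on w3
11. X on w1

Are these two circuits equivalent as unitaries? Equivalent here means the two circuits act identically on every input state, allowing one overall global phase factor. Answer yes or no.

Yes: on every input state the two circuits agree up to one overall phase factor.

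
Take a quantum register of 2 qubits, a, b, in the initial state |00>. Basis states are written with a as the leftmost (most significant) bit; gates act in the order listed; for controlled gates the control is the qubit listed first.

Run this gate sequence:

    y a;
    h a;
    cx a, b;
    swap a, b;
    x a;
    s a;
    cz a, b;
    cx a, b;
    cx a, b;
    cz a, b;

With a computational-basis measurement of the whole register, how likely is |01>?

The probability of measuring |01> is 1/2.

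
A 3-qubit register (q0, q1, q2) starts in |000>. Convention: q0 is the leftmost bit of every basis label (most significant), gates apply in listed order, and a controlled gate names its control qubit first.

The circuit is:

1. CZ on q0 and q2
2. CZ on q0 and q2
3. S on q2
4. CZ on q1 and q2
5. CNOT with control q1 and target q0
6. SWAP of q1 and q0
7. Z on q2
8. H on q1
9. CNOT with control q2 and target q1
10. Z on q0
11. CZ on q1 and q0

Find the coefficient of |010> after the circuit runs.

|010> carries amplitude sqrt(2)/2 in the final state. Key observation: the block from step 1 through step 2 cancels to the identity and can be dropped.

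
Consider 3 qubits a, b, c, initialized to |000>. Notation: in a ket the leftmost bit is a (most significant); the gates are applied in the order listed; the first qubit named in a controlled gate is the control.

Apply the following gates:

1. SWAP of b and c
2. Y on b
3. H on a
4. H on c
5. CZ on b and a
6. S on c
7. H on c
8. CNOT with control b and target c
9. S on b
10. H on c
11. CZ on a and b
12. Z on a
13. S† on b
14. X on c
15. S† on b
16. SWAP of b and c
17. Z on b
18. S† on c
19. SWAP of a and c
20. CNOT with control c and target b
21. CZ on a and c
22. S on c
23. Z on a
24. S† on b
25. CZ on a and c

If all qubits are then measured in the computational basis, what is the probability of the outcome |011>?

The probability of measuring |011> is 0.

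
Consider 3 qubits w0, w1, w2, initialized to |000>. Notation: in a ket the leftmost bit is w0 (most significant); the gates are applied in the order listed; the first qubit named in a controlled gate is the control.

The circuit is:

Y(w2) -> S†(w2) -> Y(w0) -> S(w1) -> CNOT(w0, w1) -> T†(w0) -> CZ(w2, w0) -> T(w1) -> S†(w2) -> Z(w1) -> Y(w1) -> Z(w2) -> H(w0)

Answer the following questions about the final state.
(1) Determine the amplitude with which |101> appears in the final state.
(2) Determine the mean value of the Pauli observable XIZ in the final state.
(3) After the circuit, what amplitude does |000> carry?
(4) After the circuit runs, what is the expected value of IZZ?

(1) The final state's coefficient on |101> equals -sqrt(2)*I/2.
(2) In the final state, XIZ has expectation 1.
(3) |000> carries amplitude 0 in the final state.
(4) In the final state, IZZ has expectation -1.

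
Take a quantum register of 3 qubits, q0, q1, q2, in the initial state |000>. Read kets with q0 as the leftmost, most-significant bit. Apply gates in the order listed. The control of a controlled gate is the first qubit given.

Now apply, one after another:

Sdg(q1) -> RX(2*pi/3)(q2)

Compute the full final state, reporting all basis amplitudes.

The final amplitudes are 1/2 on |000>, -sqrt(3)*I/2 on |001>, and 0 on every other basis state.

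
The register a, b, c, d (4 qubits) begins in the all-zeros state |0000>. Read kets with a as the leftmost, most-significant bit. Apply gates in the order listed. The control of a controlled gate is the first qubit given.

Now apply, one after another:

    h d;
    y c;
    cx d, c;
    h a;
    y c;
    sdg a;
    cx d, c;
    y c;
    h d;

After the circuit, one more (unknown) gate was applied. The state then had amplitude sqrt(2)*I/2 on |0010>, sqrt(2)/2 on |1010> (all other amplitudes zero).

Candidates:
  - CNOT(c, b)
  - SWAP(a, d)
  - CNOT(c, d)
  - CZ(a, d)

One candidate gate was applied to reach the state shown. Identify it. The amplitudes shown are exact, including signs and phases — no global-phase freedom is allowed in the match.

It was CNOT(c, d) that produced the state shown.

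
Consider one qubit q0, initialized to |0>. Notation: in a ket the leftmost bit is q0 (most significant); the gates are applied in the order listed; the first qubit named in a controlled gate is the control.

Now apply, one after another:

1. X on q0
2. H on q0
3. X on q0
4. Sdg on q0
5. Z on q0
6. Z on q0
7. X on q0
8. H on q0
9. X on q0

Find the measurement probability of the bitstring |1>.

The probability of measuring |1> is 1/2.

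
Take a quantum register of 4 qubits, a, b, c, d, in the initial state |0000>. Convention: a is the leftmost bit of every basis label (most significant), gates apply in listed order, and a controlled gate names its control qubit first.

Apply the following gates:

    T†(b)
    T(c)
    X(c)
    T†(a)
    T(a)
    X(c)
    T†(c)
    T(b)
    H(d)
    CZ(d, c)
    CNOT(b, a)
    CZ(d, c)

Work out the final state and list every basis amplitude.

The final amplitudes are sqrt(2)/2 on |0000>, sqrt(2)/2 on |0001>, and 0 on every other basis state. Key observation: the block from step 1 through step 8 cancels to the identity and can be dropped.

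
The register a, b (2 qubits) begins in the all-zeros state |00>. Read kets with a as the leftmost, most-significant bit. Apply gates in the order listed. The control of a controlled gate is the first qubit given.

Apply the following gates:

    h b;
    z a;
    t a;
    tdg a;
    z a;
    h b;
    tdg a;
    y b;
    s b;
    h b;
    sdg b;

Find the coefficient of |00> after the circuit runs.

The final state's coefficient on |00> equals -sqrt(2)/2. Key observation: the block from step 1 through step 6 cancels to the identity and can be dropped.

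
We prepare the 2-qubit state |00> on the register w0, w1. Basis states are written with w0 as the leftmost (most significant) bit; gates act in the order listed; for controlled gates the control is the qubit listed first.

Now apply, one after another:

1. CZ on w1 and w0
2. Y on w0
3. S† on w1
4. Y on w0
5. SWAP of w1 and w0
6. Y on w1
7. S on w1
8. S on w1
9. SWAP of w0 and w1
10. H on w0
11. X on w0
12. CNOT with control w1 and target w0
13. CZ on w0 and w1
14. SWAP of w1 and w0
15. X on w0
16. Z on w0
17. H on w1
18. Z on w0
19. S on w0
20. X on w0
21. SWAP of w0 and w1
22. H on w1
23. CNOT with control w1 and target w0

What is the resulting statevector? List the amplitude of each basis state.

After the circuit, the state carries amplitude 0 on |00>, -sqrt(2)/2 on |01>, -sqrt(2)/2 on |10>, 0 on |11>.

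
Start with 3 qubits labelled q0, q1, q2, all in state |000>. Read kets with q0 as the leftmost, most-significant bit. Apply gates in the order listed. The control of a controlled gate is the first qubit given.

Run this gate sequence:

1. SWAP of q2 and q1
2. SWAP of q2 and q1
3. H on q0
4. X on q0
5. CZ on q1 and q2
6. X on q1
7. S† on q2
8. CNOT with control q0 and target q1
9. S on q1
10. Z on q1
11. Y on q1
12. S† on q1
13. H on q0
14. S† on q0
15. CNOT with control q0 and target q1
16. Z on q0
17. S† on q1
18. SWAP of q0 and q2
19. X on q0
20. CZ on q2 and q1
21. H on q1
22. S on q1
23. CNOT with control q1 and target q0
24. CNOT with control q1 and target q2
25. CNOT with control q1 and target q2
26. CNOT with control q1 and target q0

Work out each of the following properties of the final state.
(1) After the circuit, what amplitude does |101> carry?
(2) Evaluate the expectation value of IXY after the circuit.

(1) |101> carries amplitude sqrt(2)*(1 - I)/4 in the final state.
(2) The observable IXY averages to 1.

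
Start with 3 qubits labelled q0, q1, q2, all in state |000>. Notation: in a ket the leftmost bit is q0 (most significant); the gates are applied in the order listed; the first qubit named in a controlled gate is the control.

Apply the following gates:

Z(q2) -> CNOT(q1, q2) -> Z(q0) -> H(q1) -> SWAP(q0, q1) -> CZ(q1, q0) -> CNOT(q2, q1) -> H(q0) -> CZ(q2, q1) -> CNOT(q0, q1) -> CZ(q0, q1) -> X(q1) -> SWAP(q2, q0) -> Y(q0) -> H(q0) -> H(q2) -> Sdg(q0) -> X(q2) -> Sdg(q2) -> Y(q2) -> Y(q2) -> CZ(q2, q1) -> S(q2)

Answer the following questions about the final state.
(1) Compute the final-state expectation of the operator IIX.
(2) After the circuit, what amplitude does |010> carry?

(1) The expectation value of IIX is -1.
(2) |010> carries amplitude I/2 in the final state.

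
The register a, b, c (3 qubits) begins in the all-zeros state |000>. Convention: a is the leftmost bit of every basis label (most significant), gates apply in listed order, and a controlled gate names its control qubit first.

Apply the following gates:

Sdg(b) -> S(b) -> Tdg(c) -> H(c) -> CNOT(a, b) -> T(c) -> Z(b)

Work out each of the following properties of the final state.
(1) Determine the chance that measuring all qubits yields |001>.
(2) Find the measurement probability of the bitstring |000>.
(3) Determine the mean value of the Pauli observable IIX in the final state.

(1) A full measurement returns |001> with probability 1/2.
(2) The probability of measuring |000> is 1/2.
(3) In the final state, IIX has expectation sqrt(2)/2.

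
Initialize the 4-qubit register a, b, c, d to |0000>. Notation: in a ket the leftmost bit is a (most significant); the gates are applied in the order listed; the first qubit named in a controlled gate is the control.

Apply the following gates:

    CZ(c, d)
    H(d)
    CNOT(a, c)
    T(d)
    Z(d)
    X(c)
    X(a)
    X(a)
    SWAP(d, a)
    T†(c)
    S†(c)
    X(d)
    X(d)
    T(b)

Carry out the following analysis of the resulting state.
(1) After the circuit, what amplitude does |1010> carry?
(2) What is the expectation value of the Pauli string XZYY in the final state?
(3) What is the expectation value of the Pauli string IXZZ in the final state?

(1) The final state's coefficient on |1010> equals sqrt(2)*I/2. Key observation: gates 12-13 undo each other exactly, leaving only the rest of the circuit to track.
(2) In the final state, XZYY has expectation 0.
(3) The observable IXZZ averages to 0.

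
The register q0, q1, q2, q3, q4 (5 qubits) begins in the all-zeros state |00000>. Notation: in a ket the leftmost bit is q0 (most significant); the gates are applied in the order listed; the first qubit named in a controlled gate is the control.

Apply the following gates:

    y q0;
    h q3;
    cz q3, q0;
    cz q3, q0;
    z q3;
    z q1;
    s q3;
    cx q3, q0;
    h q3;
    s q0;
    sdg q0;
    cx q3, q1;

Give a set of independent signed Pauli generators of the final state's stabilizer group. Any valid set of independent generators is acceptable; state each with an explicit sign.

One valid set of independent stabilizer generators is +YIIZI, -ZXIXI, +IZIZI, +IIZII, +IIIIZ (any independent generating set of the same group is equally correct). Key observation: the block from step 3 through step 4 cancels to the identity and can be dropped.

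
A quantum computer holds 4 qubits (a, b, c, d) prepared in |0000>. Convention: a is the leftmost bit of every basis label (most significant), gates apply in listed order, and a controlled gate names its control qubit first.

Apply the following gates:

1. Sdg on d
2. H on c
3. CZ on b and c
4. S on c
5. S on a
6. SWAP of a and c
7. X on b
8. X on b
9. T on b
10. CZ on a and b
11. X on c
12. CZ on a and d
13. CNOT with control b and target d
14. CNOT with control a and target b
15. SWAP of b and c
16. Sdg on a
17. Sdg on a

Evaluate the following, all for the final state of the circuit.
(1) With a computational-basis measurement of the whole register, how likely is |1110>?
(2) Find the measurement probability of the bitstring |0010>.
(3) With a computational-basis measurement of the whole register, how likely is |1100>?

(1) The probability of measuring |1110> is 1/2. Key observation: the block from step 7 through step 8 cancels to the identity and can be dropped.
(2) The probability of measuring |0010> is 0.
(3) The probability of measuring |1100> is 0.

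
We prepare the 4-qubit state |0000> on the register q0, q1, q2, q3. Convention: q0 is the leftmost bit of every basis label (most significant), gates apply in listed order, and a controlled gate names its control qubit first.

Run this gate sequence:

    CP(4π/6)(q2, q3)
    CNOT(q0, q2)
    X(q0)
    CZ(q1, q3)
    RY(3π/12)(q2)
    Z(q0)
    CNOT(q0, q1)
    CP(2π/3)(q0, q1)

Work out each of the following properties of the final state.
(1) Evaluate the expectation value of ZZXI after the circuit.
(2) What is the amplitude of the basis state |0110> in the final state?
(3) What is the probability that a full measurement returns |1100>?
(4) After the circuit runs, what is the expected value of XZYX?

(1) The observable ZZXI averages to sqrt(2)/2.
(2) The amplitude on |0110> is 0.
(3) A full measurement returns |1100> with probability sqrt(2)/4 + 1/2.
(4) The observable XZYX averages to 0.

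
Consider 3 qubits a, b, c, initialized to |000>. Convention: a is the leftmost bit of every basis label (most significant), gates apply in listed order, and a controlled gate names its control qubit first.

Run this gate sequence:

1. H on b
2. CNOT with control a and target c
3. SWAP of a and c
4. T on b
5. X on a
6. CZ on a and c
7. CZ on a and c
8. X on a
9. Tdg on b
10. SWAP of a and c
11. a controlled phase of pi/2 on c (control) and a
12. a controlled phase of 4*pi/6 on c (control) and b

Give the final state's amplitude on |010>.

The amplitude on |010> is sqrt(2)/2.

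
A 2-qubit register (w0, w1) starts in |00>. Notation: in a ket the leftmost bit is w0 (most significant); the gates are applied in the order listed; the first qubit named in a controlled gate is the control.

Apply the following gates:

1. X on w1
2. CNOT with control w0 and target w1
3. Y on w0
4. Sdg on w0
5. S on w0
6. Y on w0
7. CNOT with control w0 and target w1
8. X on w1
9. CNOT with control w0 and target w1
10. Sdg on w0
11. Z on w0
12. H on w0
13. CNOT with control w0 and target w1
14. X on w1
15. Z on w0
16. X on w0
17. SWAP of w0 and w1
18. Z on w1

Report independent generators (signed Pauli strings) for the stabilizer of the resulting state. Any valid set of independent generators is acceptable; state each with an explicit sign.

One valid set of independent stabilizer generators is +XX, +ZZ (any independent generating set of the same group is equally correct). Key observation: gates 1-8 undo each other exactly, leaving only the rest of the circuit to track.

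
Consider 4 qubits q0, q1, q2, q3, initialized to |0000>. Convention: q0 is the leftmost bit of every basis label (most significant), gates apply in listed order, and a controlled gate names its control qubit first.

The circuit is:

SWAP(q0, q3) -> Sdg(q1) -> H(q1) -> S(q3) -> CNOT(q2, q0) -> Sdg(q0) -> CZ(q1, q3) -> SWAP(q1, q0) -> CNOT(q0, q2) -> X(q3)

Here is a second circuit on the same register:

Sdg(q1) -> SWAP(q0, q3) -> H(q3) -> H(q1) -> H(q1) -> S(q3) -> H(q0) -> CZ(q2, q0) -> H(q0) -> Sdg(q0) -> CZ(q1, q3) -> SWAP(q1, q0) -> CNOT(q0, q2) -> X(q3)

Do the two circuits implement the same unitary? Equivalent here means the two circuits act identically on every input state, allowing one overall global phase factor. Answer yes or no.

No: there is an input state on which the two circuits produce genuinely different outputs (not merely differing by a phase).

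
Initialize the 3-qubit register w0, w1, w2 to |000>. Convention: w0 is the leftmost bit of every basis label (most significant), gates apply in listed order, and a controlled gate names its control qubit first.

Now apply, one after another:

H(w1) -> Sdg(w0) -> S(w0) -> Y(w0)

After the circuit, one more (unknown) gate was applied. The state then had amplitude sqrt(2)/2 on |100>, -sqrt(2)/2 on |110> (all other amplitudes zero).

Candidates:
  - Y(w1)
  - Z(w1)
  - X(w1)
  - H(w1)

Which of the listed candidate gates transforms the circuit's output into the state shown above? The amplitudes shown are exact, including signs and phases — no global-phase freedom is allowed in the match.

It was Y(w1) that produced the state shown.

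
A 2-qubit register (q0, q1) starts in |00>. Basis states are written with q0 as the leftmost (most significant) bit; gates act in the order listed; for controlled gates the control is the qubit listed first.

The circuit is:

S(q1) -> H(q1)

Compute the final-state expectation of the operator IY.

In the final state, IY has expectation 0.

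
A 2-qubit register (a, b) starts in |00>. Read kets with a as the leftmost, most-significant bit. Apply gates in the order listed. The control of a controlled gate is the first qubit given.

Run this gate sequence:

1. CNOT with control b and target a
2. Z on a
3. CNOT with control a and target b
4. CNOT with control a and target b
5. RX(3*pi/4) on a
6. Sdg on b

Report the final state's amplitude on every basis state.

The resulting statevector has amplitude sqrt(2 - sqrt(2))/2 on |00>, 0 on |01>, -I*sqrt(sqrt(2) + 2)/2 on |10>, 0 on |11>. Key observation: steps 3-4 multiply out to the identity, so the circuit reduces to the remaining gates.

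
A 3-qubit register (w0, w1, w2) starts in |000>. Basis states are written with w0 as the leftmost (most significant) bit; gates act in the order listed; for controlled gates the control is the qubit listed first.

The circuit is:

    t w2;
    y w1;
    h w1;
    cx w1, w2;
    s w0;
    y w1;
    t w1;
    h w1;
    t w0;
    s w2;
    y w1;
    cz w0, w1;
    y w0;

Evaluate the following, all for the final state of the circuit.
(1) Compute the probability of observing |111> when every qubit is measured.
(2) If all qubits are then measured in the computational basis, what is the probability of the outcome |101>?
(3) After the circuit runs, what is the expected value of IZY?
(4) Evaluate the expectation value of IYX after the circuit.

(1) The probability of measuring |111> is 1/4.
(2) A full measurement returns |101> with probability 1/4.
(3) The expectation value of IZY is -sqrt(2)/2.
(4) In the final state, IYX has expectation sqrt(2)/2.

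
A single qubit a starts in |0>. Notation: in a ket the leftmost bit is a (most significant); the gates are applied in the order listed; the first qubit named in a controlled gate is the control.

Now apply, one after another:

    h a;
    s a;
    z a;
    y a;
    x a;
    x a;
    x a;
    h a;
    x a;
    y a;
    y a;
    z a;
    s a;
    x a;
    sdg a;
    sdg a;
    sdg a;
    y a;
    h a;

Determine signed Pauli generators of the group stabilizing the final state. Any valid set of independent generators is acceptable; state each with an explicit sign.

The stabilizer group can be generated by -Y, among other valid generating sets.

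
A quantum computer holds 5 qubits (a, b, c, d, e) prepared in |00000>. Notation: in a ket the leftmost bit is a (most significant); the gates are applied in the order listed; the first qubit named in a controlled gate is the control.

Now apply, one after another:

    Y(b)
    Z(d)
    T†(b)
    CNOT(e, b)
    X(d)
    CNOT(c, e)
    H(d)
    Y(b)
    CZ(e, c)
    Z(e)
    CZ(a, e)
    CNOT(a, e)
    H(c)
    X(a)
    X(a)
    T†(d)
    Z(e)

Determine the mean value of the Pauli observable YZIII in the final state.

In the final state, YZIII has expectation 0. Key observation: the block from step 14 through step 15 cancels to the identity and can be dropped.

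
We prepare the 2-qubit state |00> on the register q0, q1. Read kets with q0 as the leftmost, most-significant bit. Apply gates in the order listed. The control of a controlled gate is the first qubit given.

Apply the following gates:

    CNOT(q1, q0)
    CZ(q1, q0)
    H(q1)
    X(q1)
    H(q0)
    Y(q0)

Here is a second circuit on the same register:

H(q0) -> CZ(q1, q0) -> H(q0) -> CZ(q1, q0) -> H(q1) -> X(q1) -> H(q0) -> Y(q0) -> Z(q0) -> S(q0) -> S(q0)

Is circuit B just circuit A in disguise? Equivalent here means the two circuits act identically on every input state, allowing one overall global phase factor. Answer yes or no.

Yes — the two circuits implement the same unitary up to a global phase.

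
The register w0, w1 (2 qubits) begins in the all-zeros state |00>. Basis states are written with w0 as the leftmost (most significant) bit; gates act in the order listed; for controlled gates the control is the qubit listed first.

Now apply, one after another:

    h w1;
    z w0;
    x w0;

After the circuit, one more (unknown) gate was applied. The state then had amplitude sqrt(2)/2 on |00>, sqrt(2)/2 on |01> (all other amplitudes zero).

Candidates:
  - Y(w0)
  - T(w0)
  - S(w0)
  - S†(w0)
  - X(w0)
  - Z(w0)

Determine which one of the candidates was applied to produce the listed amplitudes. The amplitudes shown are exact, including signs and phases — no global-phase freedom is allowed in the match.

The unique candidate consistent with the amplitudes is X(w0).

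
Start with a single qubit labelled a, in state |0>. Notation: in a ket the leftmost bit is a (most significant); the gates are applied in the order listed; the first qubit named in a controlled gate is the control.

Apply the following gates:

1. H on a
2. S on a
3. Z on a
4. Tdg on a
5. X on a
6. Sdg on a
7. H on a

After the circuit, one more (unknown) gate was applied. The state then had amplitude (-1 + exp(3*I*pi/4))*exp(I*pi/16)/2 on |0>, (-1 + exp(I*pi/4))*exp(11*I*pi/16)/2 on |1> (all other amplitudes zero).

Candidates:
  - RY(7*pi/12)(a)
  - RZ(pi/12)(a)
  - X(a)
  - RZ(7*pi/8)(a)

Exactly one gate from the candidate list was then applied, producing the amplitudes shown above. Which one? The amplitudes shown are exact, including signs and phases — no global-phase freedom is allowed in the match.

It was RZ(7*pi/8)(a) that produced the state shown.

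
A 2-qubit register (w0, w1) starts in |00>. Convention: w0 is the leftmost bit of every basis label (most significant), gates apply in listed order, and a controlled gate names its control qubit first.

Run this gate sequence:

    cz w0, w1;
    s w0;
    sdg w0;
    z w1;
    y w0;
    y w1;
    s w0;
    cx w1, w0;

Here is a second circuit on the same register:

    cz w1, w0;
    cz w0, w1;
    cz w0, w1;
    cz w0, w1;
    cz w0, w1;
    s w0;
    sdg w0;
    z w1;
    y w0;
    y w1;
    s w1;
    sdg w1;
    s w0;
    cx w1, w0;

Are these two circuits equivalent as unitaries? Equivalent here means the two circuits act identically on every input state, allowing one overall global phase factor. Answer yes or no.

Yes: on every input state the two circuits agree up to one overall phase factor.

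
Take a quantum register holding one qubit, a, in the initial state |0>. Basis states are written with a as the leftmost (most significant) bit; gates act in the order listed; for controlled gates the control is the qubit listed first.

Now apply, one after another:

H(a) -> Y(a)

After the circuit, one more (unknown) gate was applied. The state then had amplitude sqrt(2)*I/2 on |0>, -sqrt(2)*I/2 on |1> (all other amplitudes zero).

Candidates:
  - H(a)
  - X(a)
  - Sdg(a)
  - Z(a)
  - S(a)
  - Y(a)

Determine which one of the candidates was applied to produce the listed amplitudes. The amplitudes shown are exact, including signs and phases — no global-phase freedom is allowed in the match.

The applied gate was X(a).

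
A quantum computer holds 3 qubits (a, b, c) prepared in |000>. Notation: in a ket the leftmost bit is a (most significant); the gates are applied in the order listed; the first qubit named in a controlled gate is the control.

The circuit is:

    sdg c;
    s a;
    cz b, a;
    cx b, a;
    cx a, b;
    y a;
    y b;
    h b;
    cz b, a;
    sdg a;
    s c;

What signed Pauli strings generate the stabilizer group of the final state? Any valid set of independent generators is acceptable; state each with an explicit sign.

One valid set of independent stabilizer generators is +IXI, -ZII, +IIZ (any independent generating set of the same group is equally correct).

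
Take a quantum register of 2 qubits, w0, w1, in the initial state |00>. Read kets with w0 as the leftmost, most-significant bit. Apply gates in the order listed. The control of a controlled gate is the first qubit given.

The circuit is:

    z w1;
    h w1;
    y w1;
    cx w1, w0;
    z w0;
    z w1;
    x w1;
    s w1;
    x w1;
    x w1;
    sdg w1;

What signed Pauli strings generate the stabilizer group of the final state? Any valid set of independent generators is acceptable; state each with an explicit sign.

The stabilizer group can be generated by -XX, -ZZ, among other valid generating sets.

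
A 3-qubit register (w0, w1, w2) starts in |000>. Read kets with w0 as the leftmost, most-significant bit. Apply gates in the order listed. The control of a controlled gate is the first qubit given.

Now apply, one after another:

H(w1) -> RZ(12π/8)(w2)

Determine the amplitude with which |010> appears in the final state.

The amplitude on |010> is -sqrt(2)*exp(I*pi/4)/2.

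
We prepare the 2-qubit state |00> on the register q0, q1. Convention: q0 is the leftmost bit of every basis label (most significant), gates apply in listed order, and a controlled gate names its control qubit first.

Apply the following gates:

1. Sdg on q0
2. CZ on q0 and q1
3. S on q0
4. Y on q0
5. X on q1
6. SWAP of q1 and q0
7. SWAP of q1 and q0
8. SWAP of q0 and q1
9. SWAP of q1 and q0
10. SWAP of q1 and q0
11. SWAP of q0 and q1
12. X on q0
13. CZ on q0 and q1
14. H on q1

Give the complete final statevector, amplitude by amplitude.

After the circuit, the state carries amplitude sqrt(2)*I/2 on |00>, -sqrt(2)*I/2 on |01>, 0 on |10>, 0 on |11>. Key observation: the block from step 8 through step 11 cancels to the identity and can be dropped.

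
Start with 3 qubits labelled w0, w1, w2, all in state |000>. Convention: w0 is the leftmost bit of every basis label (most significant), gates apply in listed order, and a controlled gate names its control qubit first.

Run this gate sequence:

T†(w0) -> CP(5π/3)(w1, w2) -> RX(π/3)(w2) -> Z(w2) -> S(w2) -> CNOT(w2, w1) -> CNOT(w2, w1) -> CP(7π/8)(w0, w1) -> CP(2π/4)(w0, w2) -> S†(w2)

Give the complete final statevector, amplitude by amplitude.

The resulting statevector has amplitude sqrt(3)/2 on |000>, I/2 on |001>, and 0 on every other basis state. Key observation: the block from step 6 through step 7 cancels to the identity and can be dropped.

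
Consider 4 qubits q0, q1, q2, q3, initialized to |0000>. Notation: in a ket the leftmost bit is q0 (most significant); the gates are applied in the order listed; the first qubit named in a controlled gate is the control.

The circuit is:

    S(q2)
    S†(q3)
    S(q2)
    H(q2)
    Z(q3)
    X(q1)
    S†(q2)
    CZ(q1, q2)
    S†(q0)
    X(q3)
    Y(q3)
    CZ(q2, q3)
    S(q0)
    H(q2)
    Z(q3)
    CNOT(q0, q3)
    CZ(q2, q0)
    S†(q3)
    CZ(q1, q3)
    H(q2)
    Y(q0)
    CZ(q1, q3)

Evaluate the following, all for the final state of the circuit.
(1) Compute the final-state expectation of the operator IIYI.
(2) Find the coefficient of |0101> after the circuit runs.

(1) In the final state, IIYI has expectation 1.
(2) The final state's coefficient on |0101> equals 0.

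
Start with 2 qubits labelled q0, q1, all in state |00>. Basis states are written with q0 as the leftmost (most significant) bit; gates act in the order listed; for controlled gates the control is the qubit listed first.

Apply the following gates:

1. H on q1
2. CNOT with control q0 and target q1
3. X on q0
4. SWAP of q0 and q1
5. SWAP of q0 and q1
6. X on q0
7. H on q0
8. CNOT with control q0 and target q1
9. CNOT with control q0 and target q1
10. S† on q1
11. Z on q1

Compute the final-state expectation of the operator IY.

The observable IY averages to 1. Key observation: the block from step 3 through step 6 cancels to the identity and can be dropped.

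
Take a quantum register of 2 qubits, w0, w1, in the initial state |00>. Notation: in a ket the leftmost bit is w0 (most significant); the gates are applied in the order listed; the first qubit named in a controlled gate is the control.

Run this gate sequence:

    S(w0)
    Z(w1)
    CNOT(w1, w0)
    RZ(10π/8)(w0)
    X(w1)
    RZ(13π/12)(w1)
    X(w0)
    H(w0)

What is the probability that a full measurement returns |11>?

Outcome |11> occurs with probability 1/2.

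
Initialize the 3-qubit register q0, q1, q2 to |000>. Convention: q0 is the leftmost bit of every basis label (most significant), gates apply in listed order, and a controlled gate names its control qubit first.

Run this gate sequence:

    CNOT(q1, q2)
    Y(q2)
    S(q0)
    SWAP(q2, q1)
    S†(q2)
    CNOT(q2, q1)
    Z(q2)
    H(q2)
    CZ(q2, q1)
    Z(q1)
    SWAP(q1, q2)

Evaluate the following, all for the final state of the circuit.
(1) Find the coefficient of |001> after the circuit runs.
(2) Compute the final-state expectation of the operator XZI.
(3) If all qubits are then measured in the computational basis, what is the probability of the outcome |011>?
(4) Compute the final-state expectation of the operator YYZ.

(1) |001> carries amplitude -sqrt(2)*I/2 in the final state.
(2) The expectation value of XZI is 0.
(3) The probability of measuring |011> is 1/2.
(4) The expectation value of YYZ is 0.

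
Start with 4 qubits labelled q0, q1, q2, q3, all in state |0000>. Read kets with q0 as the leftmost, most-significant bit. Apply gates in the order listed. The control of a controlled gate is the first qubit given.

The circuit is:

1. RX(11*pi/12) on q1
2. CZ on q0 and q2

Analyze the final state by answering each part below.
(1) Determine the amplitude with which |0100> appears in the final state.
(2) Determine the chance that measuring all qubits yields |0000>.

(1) |0100> carries amplitude -I*sqrt(3*sqrt(2) + 6)/4 - I*sqrt(2 - sqrt(2))/4 in the final state.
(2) A full measurement returns |0000> with probability -sqrt(6)/8 - sqrt(2)/8 + 1/2.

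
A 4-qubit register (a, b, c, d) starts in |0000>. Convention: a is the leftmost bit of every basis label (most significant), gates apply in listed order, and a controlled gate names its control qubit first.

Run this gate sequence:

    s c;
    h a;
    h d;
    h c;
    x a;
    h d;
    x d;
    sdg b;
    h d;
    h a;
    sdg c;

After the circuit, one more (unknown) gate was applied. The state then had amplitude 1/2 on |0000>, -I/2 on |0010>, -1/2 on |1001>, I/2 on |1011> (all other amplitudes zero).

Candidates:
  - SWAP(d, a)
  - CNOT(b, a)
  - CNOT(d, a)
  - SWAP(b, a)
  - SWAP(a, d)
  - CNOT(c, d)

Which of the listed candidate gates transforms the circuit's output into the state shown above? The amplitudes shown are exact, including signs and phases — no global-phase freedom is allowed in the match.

The unique candidate consistent with the amplitudes is CNOT(d, a).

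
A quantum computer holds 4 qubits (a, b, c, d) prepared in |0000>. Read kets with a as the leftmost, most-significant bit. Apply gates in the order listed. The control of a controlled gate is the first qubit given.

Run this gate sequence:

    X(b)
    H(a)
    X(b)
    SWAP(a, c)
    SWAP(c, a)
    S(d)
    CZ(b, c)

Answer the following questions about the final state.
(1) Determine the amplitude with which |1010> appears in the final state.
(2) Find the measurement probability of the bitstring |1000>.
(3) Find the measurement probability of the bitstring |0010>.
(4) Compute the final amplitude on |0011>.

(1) The amplitude on |1010> is 0.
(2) The probability of measuring |1000> is 1/2.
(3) A full measurement returns |0010> with probability 0.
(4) The final state's coefficient on |0011> equals 0.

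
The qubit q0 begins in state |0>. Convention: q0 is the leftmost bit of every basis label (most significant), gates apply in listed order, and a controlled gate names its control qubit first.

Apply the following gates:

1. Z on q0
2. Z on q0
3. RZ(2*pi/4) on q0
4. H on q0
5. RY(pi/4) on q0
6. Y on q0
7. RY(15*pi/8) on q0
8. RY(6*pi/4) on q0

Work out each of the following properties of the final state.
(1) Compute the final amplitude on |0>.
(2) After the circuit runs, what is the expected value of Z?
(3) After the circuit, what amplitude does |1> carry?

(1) The final state's coefficient on |0> equals -I*sqrt(1/2 - sqrt(2)/4)*exp(-I*pi/4)*cos(pi/16) + I*sqrt(sqrt(2)/4 + 1/2)*exp(-I*pi/4)*sin(pi/16).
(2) In the final state, Z has expectation -sqrt(2)*cos(pi/16)**2/2 - 4*sqrt(1/2 - sqrt(2)/4)*sqrt(sqrt(2)/4 + 1/2)*sin(pi/16)*cos(pi/16) + sqrt(2)*sin(pi/16)**2/2.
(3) The final state's coefficient on |1> equals I*sqrt(1/2 - sqrt(2)/4)*exp(-I*pi/4)*sin(pi/16) + I*sqrt(sqrt(2)/4 + 1/2)*exp(-I*pi/4)*cos(pi/16).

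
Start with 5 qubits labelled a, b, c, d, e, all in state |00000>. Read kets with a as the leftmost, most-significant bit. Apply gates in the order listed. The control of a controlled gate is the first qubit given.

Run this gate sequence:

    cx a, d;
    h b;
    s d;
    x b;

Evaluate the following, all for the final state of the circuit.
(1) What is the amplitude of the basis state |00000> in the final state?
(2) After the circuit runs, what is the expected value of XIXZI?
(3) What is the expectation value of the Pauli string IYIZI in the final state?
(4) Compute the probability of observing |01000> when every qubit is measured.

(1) The final state's coefficient on |00000> equals sqrt(2)/2.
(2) In the final state, XIXZI has expectation 0.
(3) In the final state, IYIZI has expectation 0.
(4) A full measurement returns |01000> with probability 1/2.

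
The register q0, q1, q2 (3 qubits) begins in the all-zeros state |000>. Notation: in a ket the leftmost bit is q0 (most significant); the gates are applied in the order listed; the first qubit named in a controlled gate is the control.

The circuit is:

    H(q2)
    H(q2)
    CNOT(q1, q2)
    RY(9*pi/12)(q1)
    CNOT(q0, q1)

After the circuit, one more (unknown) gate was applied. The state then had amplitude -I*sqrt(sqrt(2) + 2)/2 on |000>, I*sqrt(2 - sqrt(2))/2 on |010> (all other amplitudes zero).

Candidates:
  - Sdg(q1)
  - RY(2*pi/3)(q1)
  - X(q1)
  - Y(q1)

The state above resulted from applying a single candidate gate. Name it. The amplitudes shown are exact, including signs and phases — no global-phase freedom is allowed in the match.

The unique candidate consistent with the amplitudes is Y(q1).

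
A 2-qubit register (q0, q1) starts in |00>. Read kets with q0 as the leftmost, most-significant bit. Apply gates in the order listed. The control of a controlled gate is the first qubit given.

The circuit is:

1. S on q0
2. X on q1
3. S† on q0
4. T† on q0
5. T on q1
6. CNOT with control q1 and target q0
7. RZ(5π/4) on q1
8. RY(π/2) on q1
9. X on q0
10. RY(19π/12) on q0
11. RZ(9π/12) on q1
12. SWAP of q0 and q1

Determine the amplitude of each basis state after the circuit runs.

After the circuit, the state carries amplitude I*sqrt(12 - 6*sqrt(2))/8 + I*sqrt(2*sqrt(2) + 4)/8 on |00>, -I*sqrt(6*sqrt(2) + 12)/8 + I*sqrt(4 - 2*sqrt(2))/8 on |01>, (sqrt(12 - 6*sqrt(2))/8 + sqrt(2*sqrt(2) + 4)/8)*exp(I*pi/4) on |10>, (-sqrt(6*sqrt(2) + 12)/8 + sqrt(4 - 2*sqrt(2))/8)*exp(I*pi/4) on |11>.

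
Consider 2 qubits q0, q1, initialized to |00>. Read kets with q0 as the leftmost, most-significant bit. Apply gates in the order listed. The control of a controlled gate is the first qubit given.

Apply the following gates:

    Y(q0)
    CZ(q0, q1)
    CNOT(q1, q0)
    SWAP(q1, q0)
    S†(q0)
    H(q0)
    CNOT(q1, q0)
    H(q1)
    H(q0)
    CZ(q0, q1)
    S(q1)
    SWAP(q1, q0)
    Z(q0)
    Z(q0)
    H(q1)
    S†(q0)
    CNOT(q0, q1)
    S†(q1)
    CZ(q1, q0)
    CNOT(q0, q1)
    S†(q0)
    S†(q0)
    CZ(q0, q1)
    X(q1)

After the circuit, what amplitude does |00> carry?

|00> carries amplitude 1/2 in the final state.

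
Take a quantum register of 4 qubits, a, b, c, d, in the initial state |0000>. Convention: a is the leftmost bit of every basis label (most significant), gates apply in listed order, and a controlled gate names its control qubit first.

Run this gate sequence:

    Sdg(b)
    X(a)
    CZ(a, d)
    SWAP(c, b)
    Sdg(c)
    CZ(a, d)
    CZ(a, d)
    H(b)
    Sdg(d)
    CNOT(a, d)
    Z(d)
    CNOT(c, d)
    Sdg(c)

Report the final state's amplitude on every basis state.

The resulting statevector has amplitude -sqrt(2)/2 on |1001>, -sqrt(2)/2 on |1101>, and 0 on every other basis state. Key observation: steps 6-7 multiply out to the identity, so the circuit reduces to the remaining gates.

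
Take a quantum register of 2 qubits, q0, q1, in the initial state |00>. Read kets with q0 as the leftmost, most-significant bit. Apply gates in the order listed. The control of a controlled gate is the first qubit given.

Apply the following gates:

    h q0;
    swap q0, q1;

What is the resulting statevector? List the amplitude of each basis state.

After the circuit, the state carries amplitude sqrt(2)/2 on |00>, sqrt(2)/2 on |01>, 0 on |10>, 0 on |11>.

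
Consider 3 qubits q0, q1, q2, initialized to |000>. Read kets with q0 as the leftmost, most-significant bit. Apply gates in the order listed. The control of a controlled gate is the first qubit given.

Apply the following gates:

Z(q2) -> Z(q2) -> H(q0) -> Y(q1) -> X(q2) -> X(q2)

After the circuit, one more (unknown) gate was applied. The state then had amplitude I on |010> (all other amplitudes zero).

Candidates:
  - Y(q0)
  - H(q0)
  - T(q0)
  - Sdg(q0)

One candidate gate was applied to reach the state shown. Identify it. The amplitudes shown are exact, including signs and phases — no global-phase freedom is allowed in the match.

The unique candidate consistent with the amplitudes is H(q0).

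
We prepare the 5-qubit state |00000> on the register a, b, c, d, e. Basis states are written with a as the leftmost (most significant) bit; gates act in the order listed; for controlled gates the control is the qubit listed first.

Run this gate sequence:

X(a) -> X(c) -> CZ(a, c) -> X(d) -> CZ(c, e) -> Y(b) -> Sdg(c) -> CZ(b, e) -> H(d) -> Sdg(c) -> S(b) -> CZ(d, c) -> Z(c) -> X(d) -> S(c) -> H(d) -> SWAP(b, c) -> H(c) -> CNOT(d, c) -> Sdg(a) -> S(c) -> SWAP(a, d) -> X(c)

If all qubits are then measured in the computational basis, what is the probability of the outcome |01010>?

Outcome |01010> occurs with probability 1/2.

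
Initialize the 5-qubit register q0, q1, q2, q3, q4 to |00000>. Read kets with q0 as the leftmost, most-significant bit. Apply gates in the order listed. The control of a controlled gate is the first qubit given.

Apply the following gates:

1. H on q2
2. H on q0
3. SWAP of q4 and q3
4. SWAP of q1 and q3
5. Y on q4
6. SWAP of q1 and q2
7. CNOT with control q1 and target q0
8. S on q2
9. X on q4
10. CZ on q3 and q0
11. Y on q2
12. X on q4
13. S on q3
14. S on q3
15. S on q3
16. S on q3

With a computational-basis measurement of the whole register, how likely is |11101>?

The probability of measuring |11101> is 1/4. Key observation: the block from step 13 through step 16 cancels to the identity and can be dropped.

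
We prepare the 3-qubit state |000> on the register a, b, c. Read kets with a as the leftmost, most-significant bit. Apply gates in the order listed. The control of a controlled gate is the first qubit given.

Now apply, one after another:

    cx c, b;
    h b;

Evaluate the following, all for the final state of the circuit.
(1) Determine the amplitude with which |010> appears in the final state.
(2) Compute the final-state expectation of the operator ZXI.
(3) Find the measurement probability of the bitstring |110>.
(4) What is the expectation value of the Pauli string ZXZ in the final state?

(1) The final state's coefficient on |010> equals sqrt(2)/2.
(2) In the final state, ZXI has expectation 1.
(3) Outcome |110> occurs with probability 0.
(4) The observable ZXZ averages to 1.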